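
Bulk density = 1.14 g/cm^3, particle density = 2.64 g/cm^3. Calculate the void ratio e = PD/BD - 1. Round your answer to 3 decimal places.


Step 1: e = PD / BD - 1
Step 2: e = 2.64 / 1.14 - 1
Step 3: e = 2.31579 - 1
Step 4: e = 1.316

1.316


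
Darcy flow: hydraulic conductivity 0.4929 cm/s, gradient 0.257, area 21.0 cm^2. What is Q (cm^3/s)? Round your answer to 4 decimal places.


Step 1: Apply Darcy's law: Q = K * i * A
Step 2: Q = 0.4929 * 0.257 * 21.0
Step 3: Q = 2.6602 cm^3/s

2.6602


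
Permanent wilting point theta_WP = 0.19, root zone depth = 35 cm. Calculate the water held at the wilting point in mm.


Step 1: Water (mm) = theta_WP * depth * 10
Step 2: Water = 0.19 * 35 * 10
Step 3: Water = 66.5 mm

66.5


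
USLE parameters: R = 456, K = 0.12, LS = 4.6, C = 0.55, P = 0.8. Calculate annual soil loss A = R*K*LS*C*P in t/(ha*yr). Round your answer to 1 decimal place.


Step 1: A = R * K * LS * C * P
Step 2: R * K = 456 * 0.12 = 54.72
Step 3: (R*K) * LS = 54.72 * 4.6 = 251.712
Step 4: * C * P = 251.712 * 0.55 * 0.8 = 110.8
Step 5: A = 110.8 t/(ha*yr)

110.8


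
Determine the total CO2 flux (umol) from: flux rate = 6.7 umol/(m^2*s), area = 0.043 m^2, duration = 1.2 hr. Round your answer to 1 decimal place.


Step 1: Convert time to seconds: 1.2 hr * 3600 = 4320.0 s
Step 2: Total = flux * area * time_s
Step 3: Total = 6.7 * 0.043 * 4320.0
Step 4: Total = 1244.6 umol

1244.6


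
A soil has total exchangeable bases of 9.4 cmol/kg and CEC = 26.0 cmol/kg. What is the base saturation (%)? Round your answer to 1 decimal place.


Step 1: BS = 100 * (sum of bases) / CEC
Step 2: BS = 100 * 9.4 / 26.0
Step 3: BS = 36.2%

36.2


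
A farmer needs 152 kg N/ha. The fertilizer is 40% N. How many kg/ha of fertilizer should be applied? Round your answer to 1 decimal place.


Step 1: Fertilizer rate = target N / (N content / 100)
Step 2: Rate = 152 / (40 / 100)
Step 3: Rate = 152 / 0.4
Step 4: Rate = 380.0 kg/ha

380.0


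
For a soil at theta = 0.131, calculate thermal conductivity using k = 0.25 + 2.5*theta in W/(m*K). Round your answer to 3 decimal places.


Step 1: k = 0.25 + 2.5 * theta
Step 2: k = 0.25 + 2.5 * 0.131
Step 3: k = 0.25 + 0.328
Step 4: k = 0.578 W/(m*K)

0.578


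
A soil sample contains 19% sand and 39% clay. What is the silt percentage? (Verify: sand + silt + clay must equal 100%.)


Step 1: sand + silt + clay = 100%
Step 2: silt = 100 - sand - clay
Step 3: silt = 100 - 19 - 39
Step 4: silt = 42%

42


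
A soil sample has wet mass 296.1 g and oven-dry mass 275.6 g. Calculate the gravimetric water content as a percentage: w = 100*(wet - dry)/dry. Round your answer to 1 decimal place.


Step 1: Water mass = wet - dry = 296.1 - 275.6 = 20.5 g
Step 2: w = 100 * water mass / dry mass
Step 3: w = 100 * 20.5 / 275.6 = 7.4%

7.4


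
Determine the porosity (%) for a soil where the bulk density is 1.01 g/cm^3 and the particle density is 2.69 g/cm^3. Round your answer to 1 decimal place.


Step 1: Formula: n = 100 * (1 - BD / PD)
Step 2: n = 100 * (1 - 1.01 / 2.69)
Step 3: n = 100 * (1 - 0.37546)
Step 4: n = 62.5%

62.5


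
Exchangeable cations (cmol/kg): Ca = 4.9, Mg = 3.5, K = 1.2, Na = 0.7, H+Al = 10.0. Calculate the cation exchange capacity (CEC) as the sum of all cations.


Step 1: CEC = Ca + Mg + K + Na + (H+Al)
Step 2: CEC = 4.9 + 3.5 + 1.2 + 0.7 + 10.0
Step 3: CEC = 20.3 cmol/kg

20.3


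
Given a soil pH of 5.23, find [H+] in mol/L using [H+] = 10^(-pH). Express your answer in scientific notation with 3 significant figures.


Step 1: [H+] = 10^(-pH)
Step 2: [H+] = 10^(-5.23)
Step 3: [H+] = 5.89e-06 mol/L

5.89e-06


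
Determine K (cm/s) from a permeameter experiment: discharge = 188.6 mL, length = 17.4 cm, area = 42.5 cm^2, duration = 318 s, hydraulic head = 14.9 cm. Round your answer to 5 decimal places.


Step 1: K = Q * L / (A * t * h)
Step 2: Numerator = 188.6 * 17.4 = 3281.64
Step 3: Denominator = 42.5 * 318 * 14.9 = 201373.5
Step 4: K = 3281.64 / 201373.5 = 0.0163 cm/s

0.0163


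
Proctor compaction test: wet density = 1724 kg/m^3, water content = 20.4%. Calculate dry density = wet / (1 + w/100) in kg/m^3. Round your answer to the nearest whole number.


Step 1: Dry density = wet density / (1 + w/100)
Step 2: Dry density = 1724 / (1 + 20.4/100)
Step 3: Dry density = 1724 / 1.204
Step 4: Dry density = 1432 kg/m^3

1432


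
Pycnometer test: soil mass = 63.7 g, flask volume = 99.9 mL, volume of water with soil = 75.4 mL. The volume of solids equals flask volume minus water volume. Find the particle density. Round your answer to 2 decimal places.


Step 1: Volume of solids = flask volume - water volume with soil
Step 2: V_solids = 99.9 - 75.4 = 24.5 mL
Step 3: Particle density = mass / V_solids = 63.7 / 24.5 = 2.6 g/cm^3

2.6


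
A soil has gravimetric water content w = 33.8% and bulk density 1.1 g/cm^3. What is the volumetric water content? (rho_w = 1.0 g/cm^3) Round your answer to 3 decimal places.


Step 1: theta = (w / 100) * BD / rho_w
Step 2: theta = (33.8 / 100) * 1.1 / 1.0
Step 3: theta = 0.338 * 1.1
Step 4: theta = 0.372

0.372


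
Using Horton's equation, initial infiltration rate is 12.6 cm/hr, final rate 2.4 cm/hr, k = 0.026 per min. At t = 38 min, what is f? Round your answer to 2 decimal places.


Step 1: f = fc + (f0 - fc) * exp(-k * t)
Step 2: exp(-0.026 * 38) = 0.372321
Step 3: f = 2.4 + (12.6 - 2.4) * 0.372321
Step 4: f = 2.4 + 10.2 * 0.372321
Step 5: f = 6.2 cm/hr

6.2


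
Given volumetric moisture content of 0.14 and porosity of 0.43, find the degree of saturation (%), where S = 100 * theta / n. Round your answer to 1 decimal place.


Step 1: S = 100 * theta_v / n
Step 2: S = 100 * 0.14 / 0.43
Step 3: S = 32.6%

32.6


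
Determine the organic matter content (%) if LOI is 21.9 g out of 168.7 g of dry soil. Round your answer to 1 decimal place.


Step 1: OM% = 100 * LOI / sample mass
Step 2: OM = 100 * 21.9 / 168.7
Step 3: OM = 13.0%

13.0


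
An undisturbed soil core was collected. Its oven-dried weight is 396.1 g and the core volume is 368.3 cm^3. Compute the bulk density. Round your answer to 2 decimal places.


Step 1: Identify the formula: BD = dry mass / volume
Step 2: Substitute values: BD = 396.1 / 368.3
Step 3: BD = 1.08 g/cm^3

1.08


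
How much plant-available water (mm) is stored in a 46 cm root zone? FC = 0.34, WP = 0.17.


Step 1: Available water = (FC - WP) * depth * 10
Step 2: AW = (0.34 - 0.17) * 46 * 10
Step 3: AW = 0.17 * 46 * 10
Step 4: AW = 78.2 mm

78.2


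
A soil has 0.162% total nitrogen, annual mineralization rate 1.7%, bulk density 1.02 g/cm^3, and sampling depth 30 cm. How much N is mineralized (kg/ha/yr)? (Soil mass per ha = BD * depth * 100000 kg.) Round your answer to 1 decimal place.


Step 1: Soil mass per ha = BD * depth * 100000 = 1.02 * 30 * 100000 = 3060000 kg
Step 2: Total N pool = soil mass * N%/100 = 3060000 * 0.162/100 = 4957.2 kg/ha
Step 3: N mineralized = N pool * rate%/100 = 4957.2 * 1.7/100 = 84.3 kg/ha/yr

84.3


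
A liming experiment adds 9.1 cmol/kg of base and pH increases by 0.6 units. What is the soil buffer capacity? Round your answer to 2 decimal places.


Step 1: BC = change in base / change in pH
Step 2: BC = 9.1 / 0.6
Step 3: BC = 15.17 cmol/(kg*pH unit)

15.17


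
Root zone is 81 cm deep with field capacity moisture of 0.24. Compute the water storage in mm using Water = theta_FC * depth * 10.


Step 1: Water (mm) = theta_FC * depth (cm) * 10
Step 2: Water = 0.24 * 81 * 10
Step 3: Water = 194.4 mm

194.4


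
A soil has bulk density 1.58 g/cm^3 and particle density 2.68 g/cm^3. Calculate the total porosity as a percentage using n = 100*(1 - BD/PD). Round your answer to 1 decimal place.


Step 1: Formula: n = 100 * (1 - BD / PD)
Step 2: n = 100 * (1 - 1.58 / 2.68)
Step 3: n = 100 * (1 - 0.58955)
Step 4: n = 41.0%

41.0


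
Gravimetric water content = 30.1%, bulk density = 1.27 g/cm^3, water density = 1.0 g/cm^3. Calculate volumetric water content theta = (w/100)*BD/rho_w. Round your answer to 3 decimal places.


Step 1: theta = (w / 100) * BD / rho_w
Step 2: theta = (30.1 / 100) * 1.27 / 1.0
Step 3: theta = 0.301 * 1.27
Step 4: theta = 0.382

0.382


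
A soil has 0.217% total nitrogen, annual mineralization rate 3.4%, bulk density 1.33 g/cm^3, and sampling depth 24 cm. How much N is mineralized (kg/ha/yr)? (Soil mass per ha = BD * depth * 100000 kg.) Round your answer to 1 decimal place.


Step 1: Soil mass per ha = BD * depth * 100000 = 1.33 * 24 * 100000 = 3192000 kg
Step 2: Total N pool = soil mass * N%/100 = 3192000 * 0.217/100 = 6926.64 kg/ha
Step 3: N mineralized = N pool * rate%/100 = 6926.64 * 3.4/100 = 235.5 kg/ha/yr

235.5


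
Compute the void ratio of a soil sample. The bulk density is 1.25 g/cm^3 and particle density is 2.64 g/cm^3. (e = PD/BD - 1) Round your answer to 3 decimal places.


Step 1: e = PD / BD - 1
Step 2: e = 2.64 / 1.25 - 1
Step 3: e = 2.112 - 1
Step 4: e = 1.112

1.112


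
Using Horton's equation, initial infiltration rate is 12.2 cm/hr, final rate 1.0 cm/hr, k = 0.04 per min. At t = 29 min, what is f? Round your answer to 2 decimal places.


Step 1: f = fc + (f0 - fc) * exp(-k * t)
Step 2: exp(-0.04 * 29) = 0.313486
Step 3: f = 1.0 + (12.2 - 1.0) * 0.313486
Step 4: f = 1.0 + 11.2 * 0.313486
Step 5: f = 4.51 cm/hr

4.51


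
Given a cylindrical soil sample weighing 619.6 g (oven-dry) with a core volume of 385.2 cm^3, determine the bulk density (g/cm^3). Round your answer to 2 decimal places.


Step 1: Identify the formula: BD = dry mass / volume
Step 2: Substitute values: BD = 619.6 / 385.2
Step 3: BD = 1.61 g/cm^3

1.61


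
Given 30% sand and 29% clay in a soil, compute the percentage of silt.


Step 1: sand + silt + clay = 100%
Step 2: silt = 100 - sand - clay
Step 3: silt = 100 - 30 - 29
Step 4: silt = 41%

41


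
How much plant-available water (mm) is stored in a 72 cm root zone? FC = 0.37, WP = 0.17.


Step 1: Available water = (FC - WP) * depth * 10
Step 2: AW = (0.37 - 0.17) * 72 * 10
Step 3: AW = 0.2 * 72 * 10
Step 4: AW = 144.0 mm

144.0


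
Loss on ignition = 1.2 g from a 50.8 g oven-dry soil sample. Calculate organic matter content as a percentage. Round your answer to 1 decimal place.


Step 1: OM% = 100 * LOI / sample mass
Step 2: OM = 100 * 1.2 / 50.8
Step 3: OM = 2.4%

2.4


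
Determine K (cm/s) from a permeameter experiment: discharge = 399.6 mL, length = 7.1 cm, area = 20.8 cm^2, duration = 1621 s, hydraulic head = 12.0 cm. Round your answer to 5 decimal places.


Step 1: K = Q * L / (A * t * h)
Step 2: Numerator = 399.6 * 7.1 = 2837.16
Step 3: Denominator = 20.8 * 1621 * 12.0 = 404601.6
Step 4: K = 2837.16 / 404601.6 = 0.00701 cm/s

0.00701


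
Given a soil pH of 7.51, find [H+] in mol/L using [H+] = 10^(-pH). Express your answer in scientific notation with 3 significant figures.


Step 1: [H+] = 10^(-pH)
Step 2: [H+] = 10^(-7.51)
Step 3: [H+] = 3.09e-08 mol/L

3.09e-08


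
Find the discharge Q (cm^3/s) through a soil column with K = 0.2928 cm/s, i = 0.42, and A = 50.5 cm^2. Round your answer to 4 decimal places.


Step 1: Apply Darcy's law: Q = K * i * A
Step 2: Q = 0.2928 * 0.42 * 50.5
Step 3: Q = 6.2103 cm^3/s

6.2103


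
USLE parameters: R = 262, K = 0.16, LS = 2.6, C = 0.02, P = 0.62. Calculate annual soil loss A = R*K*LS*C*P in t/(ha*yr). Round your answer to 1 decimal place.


Step 1: A = R * K * LS * C * P
Step 2: R * K = 262 * 0.16 = 41.92
Step 3: (R*K) * LS = 41.92 * 2.6 = 108.992
Step 4: * C * P = 108.992 * 0.02 * 0.62 = 1.4
Step 5: A = 1.4 t/(ha*yr)

1.4


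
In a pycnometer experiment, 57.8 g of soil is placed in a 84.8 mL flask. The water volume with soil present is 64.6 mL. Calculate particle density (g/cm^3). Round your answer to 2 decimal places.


Step 1: Volume of solids = flask volume - water volume with soil
Step 2: V_solids = 84.8 - 64.6 = 20.2 mL
Step 3: Particle density = mass / V_solids = 57.8 / 20.2 = 2.86 g/cm^3

2.86


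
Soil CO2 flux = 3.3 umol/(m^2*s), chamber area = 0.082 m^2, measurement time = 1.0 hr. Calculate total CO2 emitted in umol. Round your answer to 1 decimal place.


Step 1: Convert time to seconds: 1.0 hr * 3600 = 3600.0 s
Step 2: Total = flux * area * time_s
Step 3: Total = 3.3 * 0.082 * 3600.0
Step 4: Total = 974.2 umol

974.2


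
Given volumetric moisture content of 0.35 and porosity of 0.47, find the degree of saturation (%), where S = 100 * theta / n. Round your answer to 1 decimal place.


Step 1: S = 100 * theta_v / n
Step 2: S = 100 * 0.35 / 0.47
Step 3: S = 74.5%

74.5


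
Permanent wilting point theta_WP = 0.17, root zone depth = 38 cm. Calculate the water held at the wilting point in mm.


Step 1: Water (mm) = theta_WP * depth * 10
Step 2: Water = 0.17 * 38 * 10
Step 3: Water = 64.6 mm

64.6


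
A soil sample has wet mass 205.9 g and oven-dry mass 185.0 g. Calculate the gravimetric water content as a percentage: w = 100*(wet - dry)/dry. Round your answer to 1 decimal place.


Step 1: Water mass = wet - dry = 205.9 - 185.0 = 20.9 g
Step 2: w = 100 * water mass / dry mass
Step 3: w = 100 * 20.9 / 185.0 = 11.3%

11.3


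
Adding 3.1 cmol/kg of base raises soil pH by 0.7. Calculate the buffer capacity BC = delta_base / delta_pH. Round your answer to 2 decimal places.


Step 1: BC = change in base / change in pH
Step 2: BC = 3.1 / 0.7
Step 3: BC = 4.43 cmol/(kg*pH unit)

4.43


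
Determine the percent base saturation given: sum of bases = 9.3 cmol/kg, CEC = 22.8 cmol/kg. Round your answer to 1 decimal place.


Step 1: BS = 100 * (sum of bases) / CEC
Step 2: BS = 100 * 9.3 / 22.8
Step 3: BS = 40.8%

40.8


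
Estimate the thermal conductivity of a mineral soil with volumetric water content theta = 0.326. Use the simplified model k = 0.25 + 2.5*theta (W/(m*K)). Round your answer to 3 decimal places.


Step 1: k = 0.25 + 2.5 * theta
Step 2: k = 0.25 + 2.5 * 0.326
Step 3: k = 0.25 + 0.815
Step 4: k = 1.065 W/(m*K)

1.065


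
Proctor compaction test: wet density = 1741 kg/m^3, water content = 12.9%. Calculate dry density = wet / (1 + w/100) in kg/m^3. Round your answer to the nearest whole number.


Step 1: Dry density = wet density / (1 + w/100)
Step 2: Dry density = 1741 / (1 + 12.9/100)
Step 3: Dry density = 1741 / 1.129
Step 4: Dry density = 1542 kg/m^3

1542


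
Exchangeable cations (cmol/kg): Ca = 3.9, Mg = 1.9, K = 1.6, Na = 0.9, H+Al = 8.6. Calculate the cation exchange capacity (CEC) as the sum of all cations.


Step 1: CEC = Ca + Mg + K + Na + (H+Al)
Step 2: CEC = 3.9 + 1.9 + 1.6 + 0.9 + 8.6
Step 3: CEC = 16.9 cmol/kg

16.9


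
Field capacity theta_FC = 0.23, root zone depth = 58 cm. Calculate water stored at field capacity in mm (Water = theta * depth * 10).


Step 1: Water (mm) = theta_FC * depth (cm) * 10
Step 2: Water = 0.23 * 58 * 10
Step 3: Water = 133.4 mm

133.4


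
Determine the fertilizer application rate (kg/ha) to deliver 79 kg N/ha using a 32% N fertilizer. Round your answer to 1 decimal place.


Step 1: Fertilizer rate = target N / (N content / 100)
Step 2: Rate = 79 / (32 / 100)
Step 3: Rate = 79 / 0.32
Step 4: Rate = 246.9 kg/ha

246.9


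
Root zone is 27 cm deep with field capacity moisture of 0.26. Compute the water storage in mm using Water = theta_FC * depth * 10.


Step 1: Water (mm) = theta_FC * depth (cm) * 10
Step 2: Water = 0.26 * 27 * 10
Step 3: Water = 70.2 mm

70.2


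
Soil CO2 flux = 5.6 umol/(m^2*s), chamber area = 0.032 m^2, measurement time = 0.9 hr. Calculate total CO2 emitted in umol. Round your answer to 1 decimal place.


Step 1: Convert time to seconds: 0.9 hr * 3600 = 3240.0 s
Step 2: Total = flux * area * time_s
Step 3: Total = 5.6 * 0.032 * 3240.0
Step 4: Total = 580.6 umol

580.6


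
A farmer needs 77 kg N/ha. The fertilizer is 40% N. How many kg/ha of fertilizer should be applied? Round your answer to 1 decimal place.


Step 1: Fertilizer rate = target N / (N content / 100)
Step 2: Rate = 77 / (40 / 100)
Step 3: Rate = 77 / 0.4
Step 4: Rate = 192.5 kg/ha

192.5


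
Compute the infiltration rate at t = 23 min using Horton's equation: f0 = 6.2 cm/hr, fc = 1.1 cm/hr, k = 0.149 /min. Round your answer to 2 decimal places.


Step 1: f = fc + (f0 - fc) * exp(-k * t)
Step 2: exp(-0.149 * 23) = 0.032484
Step 3: f = 1.1 + (6.2 - 1.1) * 0.032484
Step 4: f = 1.1 + 5.1 * 0.032484
Step 5: f = 1.27 cm/hr

1.27


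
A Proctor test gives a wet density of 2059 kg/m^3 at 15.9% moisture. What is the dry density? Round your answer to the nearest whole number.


Step 1: Dry density = wet density / (1 + w/100)
Step 2: Dry density = 2059 / (1 + 15.9/100)
Step 3: Dry density = 2059 / 1.159
Step 4: Dry density = 1777 kg/m^3

1777


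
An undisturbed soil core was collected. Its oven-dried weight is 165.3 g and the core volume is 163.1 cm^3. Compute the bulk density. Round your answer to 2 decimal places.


Step 1: Identify the formula: BD = dry mass / volume
Step 2: Substitute values: BD = 165.3 / 163.1
Step 3: BD = 1.01 g/cm^3

1.01


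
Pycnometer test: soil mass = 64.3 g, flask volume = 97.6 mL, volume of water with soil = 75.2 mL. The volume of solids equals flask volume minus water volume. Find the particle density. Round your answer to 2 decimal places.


Step 1: Volume of solids = flask volume - water volume with soil
Step 2: V_solids = 97.6 - 75.2 = 22.4 mL
Step 3: Particle density = mass / V_solids = 64.3 / 22.4 = 2.87 g/cm^3

2.87


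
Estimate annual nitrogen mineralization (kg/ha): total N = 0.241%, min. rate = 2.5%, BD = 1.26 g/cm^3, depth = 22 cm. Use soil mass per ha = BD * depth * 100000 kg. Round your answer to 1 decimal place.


Step 1: Soil mass per ha = BD * depth * 100000 = 1.26 * 22 * 100000 = 2772000 kg
Step 2: Total N pool = soil mass * N%/100 = 2772000 * 0.241/100 = 6680.52 kg/ha
Step 3: N mineralized = N pool * rate%/100 = 6680.52 * 2.5/100 = 167.0 kg/ha/yr

167.0


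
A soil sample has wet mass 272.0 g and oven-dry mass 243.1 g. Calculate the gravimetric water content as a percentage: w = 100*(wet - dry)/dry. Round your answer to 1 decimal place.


Step 1: Water mass = wet - dry = 272.0 - 243.1 = 28.9 g
Step 2: w = 100 * water mass / dry mass
Step 3: w = 100 * 28.9 / 243.1 = 11.9%

11.9


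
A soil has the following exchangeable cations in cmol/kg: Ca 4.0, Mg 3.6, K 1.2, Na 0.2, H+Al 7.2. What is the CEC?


Step 1: CEC = Ca + Mg + K + Na + (H+Al)
Step 2: CEC = 4.0 + 3.6 + 1.2 + 0.2 + 7.2
Step 3: CEC = 16.2 cmol/kg

16.2


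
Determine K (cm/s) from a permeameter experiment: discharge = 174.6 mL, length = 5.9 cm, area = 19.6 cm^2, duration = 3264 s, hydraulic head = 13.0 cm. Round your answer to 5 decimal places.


Step 1: K = Q * L / (A * t * h)
Step 2: Numerator = 174.6 * 5.9 = 1030.14
Step 3: Denominator = 19.6 * 3264 * 13.0 = 831667.2
Step 4: K = 1030.14 / 831667.2 = 0.00124 cm/s

0.00124


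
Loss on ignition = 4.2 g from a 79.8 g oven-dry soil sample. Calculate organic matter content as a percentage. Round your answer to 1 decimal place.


Step 1: OM% = 100 * LOI / sample mass
Step 2: OM = 100 * 4.2 / 79.8
Step 3: OM = 5.3%

5.3


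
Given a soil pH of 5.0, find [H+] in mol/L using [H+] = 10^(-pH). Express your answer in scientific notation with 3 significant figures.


Step 1: [H+] = 10^(-pH)
Step 2: [H+] = 10^(-5.0)
Step 3: [H+] = 1.00e-05 mol/L

1.00e-05


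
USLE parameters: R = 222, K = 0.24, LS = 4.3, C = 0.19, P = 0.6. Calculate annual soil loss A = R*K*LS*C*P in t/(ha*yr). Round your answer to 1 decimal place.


Step 1: A = R * K * LS * C * P
Step 2: R * K = 222 * 0.24 = 53.28
Step 3: (R*K) * LS = 53.28 * 4.3 = 229.104
Step 4: * C * P = 229.104 * 0.19 * 0.6 = 26.1
Step 5: A = 26.1 t/(ha*yr)

26.1


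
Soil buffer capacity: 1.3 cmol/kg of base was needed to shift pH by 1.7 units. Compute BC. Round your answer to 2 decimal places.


Step 1: BC = change in base / change in pH
Step 2: BC = 1.3 / 1.7
Step 3: BC = 0.76 cmol/(kg*pH unit)

0.76


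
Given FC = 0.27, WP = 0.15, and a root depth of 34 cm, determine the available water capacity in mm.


Step 1: Available water = (FC - WP) * depth * 10
Step 2: AW = (0.27 - 0.15) * 34 * 10
Step 3: AW = 0.12 * 34 * 10
Step 4: AW = 40.8 mm

40.8


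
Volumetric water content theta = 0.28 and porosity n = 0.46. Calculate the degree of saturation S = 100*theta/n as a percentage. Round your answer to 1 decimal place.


Step 1: S = 100 * theta_v / n
Step 2: S = 100 * 0.28 / 0.46
Step 3: S = 60.9%

60.9


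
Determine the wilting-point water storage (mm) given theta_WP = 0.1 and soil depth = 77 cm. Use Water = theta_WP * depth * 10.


Step 1: Water (mm) = theta_WP * depth * 10
Step 2: Water = 0.1 * 77 * 10
Step 3: Water = 77.0 mm

77.0


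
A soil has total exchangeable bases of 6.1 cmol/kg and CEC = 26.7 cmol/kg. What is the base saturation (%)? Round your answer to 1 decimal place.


Step 1: BS = 100 * (sum of bases) / CEC
Step 2: BS = 100 * 6.1 / 26.7
Step 3: BS = 22.8%

22.8


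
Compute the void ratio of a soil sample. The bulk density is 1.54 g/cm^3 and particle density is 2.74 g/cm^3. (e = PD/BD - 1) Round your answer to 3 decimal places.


Step 1: e = PD / BD - 1
Step 2: e = 2.74 / 1.54 - 1
Step 3: e = 1.77922 - 1
Step 4: e = 0.779

0.779


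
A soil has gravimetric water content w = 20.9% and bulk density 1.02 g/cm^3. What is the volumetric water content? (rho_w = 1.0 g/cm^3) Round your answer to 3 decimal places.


Step 1: theta = (w / 100) * BD / rho_w
Step 2: theta = (20.9 / 100) * 1.02 / 1.0
Step 3: theta = 0.209 * 1.02
Step 4: theta = 0.213

0.213


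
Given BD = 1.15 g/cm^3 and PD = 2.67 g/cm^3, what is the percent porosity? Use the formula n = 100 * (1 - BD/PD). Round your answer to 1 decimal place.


Step 1: Formula: n = 100 * (1 - BD / PD)
Step 2: n = 100 * (1 - 1.15 / 2.67)
Step 3: n = 100 * (1 - 0.43071)
Step 4: n = 56.9%

56.9


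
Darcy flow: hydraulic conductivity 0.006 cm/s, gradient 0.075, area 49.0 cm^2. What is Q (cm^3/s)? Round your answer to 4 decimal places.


Step 1: Apply Darcy's law: Q = K * i * A
Step 2: Q = 0.006 * 0.075 * 49.0
Step 3: Q = 0.0221 cm^3/s

0.0221


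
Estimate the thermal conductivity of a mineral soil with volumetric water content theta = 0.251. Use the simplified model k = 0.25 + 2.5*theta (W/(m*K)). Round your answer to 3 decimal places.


Step 1: k = 0.25 + 2.5 * theta
Step 2: k = 0.25 + 2.5 * 0.251
Step 3: k = 0.25 + 0.628
Step 4: k = 0.878 W/(m*K)

0.878


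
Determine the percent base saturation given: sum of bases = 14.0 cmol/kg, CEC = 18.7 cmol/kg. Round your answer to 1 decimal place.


Step 1: BS = 100 * (sum of bases) / CEC
Step 2: BS = 100 * 14.0 / 18.7
Step 3: BS = 74.9%

74.9


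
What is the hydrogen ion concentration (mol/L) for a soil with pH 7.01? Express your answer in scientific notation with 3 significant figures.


Step 1: [H+] = 10^(-pH)
Step 2: [H+] = 10^(-7.01)
Step 3: [H+] = 9.77e-08 mol/L

9.77e-08


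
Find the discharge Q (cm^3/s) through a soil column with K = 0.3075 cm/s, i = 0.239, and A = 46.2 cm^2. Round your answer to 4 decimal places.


Step 1: Apply Darcy's law: Q = K * i * A
Step 2: Q = 0.3075 * 0.239 * 46.2
Step 3: Q = 3.3954 cm^3/s

3.3954


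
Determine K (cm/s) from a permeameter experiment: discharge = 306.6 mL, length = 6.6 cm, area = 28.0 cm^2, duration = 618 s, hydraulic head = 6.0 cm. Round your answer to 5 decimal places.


Step 1: K = Q * L / (A * t * h)
Step 2: Numerator = 306.6 * 6.6 = 2023.56
Step 3: Denominator = 28.0 * 618 * 6.0 = 103824.0
Step 4: K = 2023.56 / 103824.0 = 0.01949 cm/s

0.01949


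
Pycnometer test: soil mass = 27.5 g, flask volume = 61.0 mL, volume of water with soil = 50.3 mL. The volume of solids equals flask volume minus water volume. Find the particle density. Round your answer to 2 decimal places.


Step 1: Volume of solids = flask volume - water volume with soil
Step 2: V_solids = 61.0 - 50.3 = 10.7 mL
Step 3: Particle density = mass / V_solids = 27.5 / 10.7 = 2.57 g/cm^3

2.57


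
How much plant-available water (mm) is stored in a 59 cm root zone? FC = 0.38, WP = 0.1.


Step 1: Available water = (FC - WP) * depth * 10
Step 2: AW = (0.38 - 0.1) * 59 * 10
Step 3: AW = 0.28 * 59 * 10
Step 4: AW = 165.2 mm

165.2


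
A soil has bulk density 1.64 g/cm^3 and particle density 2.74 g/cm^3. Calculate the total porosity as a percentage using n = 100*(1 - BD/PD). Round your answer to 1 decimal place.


Step 1: Formula: n = 100 * (1 - BD / PD)
Step 2: n = 100 * (1 - 1.64 / 2.74)
Step 3: n = 100 * (1 - 0.59854)
Step 4: n = 40.1%

40.1


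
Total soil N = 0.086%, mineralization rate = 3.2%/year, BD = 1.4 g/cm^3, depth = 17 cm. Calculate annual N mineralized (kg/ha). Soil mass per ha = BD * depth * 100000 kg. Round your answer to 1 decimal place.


Step 1: Soil mass per ha = BD * depth * 100000 = 1.4 * 17 * 100000 = 2380000 kg
Step 2: Total N pool = soil mass * N%/100 = 2380000 * 0.086/100 = 2046.8 kg/ha
Step 3: N mineralized = N pool * rate%/100 = 2046.8 * 3.2/100 = 65.5 kg/ha/yr

65.5


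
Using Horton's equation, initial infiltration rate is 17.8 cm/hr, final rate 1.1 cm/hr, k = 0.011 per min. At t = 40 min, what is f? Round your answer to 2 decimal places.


Step 1: f = fc + (f0 - fc) * exp(-k * t)
Step 2: exp(-0.011 * 40) = 0.644036
Step 3: f = 1.1 + (17.8 - 1.1) * 0.644036
Step 4: f = 1.1 + 16.7 * 0.644036
Step 5: f = 11.86 cm/hr

11.86


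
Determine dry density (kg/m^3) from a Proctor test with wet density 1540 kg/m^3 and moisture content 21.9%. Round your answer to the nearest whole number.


Step 1: Dry density = wet density / (1 + w/100)
Step 2: Dry density = 1540 / (1 + 21.9/100)
Step 3: Dry density = 1540 / 1.219
Step 4: Dry density = 1263 kg/m^3

1263


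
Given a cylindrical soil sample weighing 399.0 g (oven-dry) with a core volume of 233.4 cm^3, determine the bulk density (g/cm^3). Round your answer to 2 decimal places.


Step 1: Identify the formula: BD = dry mass / volume
Step 2: Substitute values: BD = 399.0 / 233.4
Step 3: BD = 1.71 g/cm^3

1.71


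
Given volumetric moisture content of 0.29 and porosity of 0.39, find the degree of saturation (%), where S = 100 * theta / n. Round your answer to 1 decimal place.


Step 1: S = 100 * theta_v / n
Step 2: S = 100 * 0.29 / 0.39
Step 3: S = 74.4%

74.4


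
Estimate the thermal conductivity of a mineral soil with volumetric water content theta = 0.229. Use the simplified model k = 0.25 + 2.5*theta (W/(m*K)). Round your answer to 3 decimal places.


Step 1: k = 0.25 + 2.5 * theta
Step 2: k = 0.25 + 2.5 * 0.229
Step 3: k = 0.25 + 0.573
Step 4: k = 0.823 W/(m*K)

0.823


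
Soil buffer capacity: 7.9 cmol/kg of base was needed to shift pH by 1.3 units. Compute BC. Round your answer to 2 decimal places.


Step 1: BC = change in base / change in pH
Step 2: BC = 7.9 / 1.3
Step 3: BC = 6.08 cmol/(kg*pH unit)

6.08


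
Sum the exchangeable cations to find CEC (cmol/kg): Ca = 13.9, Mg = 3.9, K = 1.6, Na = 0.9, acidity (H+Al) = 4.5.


Step 1: CEC = Ca + Mg + K + Na + (H+Al)
Step 2: CEC = 13.9 + 3.9 + 1.6 + 0.9 + 4.5
Step 3: CEC = 24.8 cmol/kg

24.8


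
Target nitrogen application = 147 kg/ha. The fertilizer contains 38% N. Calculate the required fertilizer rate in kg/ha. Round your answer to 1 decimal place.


Step 1: Fertilizer rate = target N / (N content / 100)
Step 2: Rate = 147 / (38 / 100)
Step 3: Rate = 147 / 0.38
Step 4: Rate = 386.8 kg/ha

386.8


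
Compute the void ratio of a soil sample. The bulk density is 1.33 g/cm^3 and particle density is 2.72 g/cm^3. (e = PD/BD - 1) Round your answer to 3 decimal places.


Step 1: e = PD / BD - 1
Step 2: e = 2.72 / 1.33 - 1
Step 3: e = 2.04511 - 1
Step 4: e = 1.045

1.045


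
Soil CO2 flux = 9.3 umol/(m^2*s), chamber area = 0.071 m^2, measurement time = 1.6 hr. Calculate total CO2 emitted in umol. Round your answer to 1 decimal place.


Step 1: Convert time to seconds: 1.6 hr * 3600 = 5760.0 s
Step 2: Total = flux * area * time_s
Step 3: Total = 9.3 * 0.071 * 5760.0
Step 4: Total = 3803.3 umol

3803.3


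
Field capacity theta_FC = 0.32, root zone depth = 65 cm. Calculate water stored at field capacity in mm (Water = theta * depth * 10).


Step 1: Water (mm) = theta_FC * depth (cm) * 10
Step 2: Water = 0.32 * 65 * 10
Step 3: Water = 208.0 mm

208.0


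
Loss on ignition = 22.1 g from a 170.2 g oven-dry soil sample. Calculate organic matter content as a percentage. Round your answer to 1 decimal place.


Step 1: OM% = 100 * LOI / sample mass
Step 2: OM = 100 * 22.1 / 170.2
Step 3: OM = 13.0%

13.0


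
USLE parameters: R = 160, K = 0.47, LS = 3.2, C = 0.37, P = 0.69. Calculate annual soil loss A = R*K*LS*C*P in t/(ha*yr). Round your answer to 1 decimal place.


Step 1: A = R * K * LS * C * P
Step 2: R * K = 160 * 0.47 = 75.2
Step 3: (R*K) * LS = 75.2 * 3.2 = 240.64
Step 4: * C * P = 240.64 * 0.37 * 0.69 = 61.4
Step 5: A = 61.4 t/(ha*yr)

61.4


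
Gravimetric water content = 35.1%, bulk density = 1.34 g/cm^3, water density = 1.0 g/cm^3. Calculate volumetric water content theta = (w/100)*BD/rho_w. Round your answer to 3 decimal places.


Step 1: theta = (w / 100) * BD / rho_w
Step 2: theta = (35.1 / 100) * 1.34 / 1.0
Step 3: theta = 0.351 * 1.34
Step 4: theta = 0.47

0.47


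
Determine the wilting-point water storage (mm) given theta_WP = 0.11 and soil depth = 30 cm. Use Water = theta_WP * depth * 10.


Step 1: Water (mm) = theta_WP * depth * 10
Step 2: Water = 0.11 * 30 * 10
Step 3: Water = 33.0 mm

33.0


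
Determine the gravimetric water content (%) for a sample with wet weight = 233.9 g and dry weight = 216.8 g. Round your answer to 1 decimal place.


Step 1: Water mass = wet - dry = 233.9 - 216.8 = 17.1 g
Step 2: w = 100 * water mass / dry mass
Step 3: w = 100 * 17.1 / 216.8 = 7.9%

7.9


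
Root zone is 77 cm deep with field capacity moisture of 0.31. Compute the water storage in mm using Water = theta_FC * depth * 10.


Step 1: Water (mm) = theta_FC * depth (cm) * 10
Step 2: Water = 0.31 * 77 * 10
Step 3: Water = 238.7 mm

238.7


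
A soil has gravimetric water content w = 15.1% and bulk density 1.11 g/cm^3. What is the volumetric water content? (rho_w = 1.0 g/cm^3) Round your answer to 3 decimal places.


Step 1: theta = (w / 100) * BD / rho_w
Step 2: theta = (15.1 / 100) * 1.11 / 1.0
Step 3: theta = 0.151 * 1.11
Step 4: theta = 0.168

0.168


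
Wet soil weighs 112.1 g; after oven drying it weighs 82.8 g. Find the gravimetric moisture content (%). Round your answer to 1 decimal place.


Step 1: Water mass = wet - dry = 112.1 - 82.8 = 29.3 g
Step 2: w = 100 * water mass / dry mass
Step 3: w = 100 * 29.3 / 82.8 = 35.4%

35.4


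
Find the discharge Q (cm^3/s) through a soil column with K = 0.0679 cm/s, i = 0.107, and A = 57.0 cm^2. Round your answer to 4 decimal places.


Step 1: Apply Darcy's law: Q = K * i * A
Step 2: Q = 0.0679 * 0.107 * 57.0
Step 3: Q = 0.4141 cm^3/s

0.4141


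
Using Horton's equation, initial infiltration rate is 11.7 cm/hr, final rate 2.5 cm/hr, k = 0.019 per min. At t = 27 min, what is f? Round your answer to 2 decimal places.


Step 1: f = fc + (f0 - fc) * exp(-k * t)
Step 2: exp(-0.019 * 27) = 0.598697
Step 3: f = 2.5 + (11.7 - 2.5) * 0.598697
Step 4: f = 2.5 + 9.2 * 0.598697
Step 5: f = 8.01 cm/hr

8.01


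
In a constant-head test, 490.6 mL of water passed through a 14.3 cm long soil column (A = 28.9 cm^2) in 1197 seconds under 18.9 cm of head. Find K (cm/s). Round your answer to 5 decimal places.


Step 1: K = Q * L / (A * t * h)
Step 2: Numerator = 490.6 * 14.3 = 7015.58
Step 3: Denominator = 28.9 * 1197 * 18.9 = 653813.37
Step 4: K = 7015.58 / 653813.37 = 0.01073 cm/s

0.01073


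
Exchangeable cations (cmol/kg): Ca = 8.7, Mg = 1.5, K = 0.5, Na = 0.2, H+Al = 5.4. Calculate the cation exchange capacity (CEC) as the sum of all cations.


Step 1: CEC = Ca + Mg + K + Na + (H+Al)
Step 2: CEC = 8.7 + 1.5 + 0.5 + 0.2 + 5.4
Step 3: CEC = 16.3 cmol/kg

16.3


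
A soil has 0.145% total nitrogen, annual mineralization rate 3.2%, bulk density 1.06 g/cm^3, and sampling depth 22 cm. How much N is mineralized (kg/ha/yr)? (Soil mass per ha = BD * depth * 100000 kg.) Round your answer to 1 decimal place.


Step 1: Soil mass per ha = BD * depth * 100000 = 1.06 * 22 * 100000 = 2332000 kg
Step 2: Total N pool = soil mass * N%/100 = 2332000 * 0.145/100 = 3381.4 kg/ha
Step 3: N mineralized = N pool * rate%/100 = 3381.4 * 3.2/100 = 108.2 kg/ha/yr

108.2


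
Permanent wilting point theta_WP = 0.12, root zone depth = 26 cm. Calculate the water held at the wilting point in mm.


Step 1: Water (mm) = theta_WP * depth * 10
Step 2: Water = 0.12 * 26 * 10
Step 3: Water = 31.2 mm

31.2


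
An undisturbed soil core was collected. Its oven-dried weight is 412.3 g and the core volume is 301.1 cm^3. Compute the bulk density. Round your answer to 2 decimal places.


Step 1: Identify the formula: BD = dry mass / volume
Step 2: Substitute values: BD = 412.3 / 301.1
Step 3: BD = 1.37 g/cm^3

1.37


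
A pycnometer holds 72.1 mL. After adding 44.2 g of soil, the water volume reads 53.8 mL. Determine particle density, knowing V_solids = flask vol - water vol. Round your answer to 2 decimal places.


Step 1: Volume of solids = flask volume - water volume with soil
Step 2: V_solids = 72.1 - 53.8 = 18.3 mL
Step 3: Particle density = mass / V_solids = 44.2 / 18.3 = 2.42 g/cm^3

2.42


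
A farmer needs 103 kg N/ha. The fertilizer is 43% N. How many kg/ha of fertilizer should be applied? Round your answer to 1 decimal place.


Step 1: Fertilizer rate = target N / (N content / 100)
Step 2: Rate = 103 / (43 / 100)
Step 3: Rate = 103 / 0.43
Step 4: Rate = 239.5 kg/ha

239.5


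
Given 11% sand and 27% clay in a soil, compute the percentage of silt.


Step 1: sand + silt + clay = 100%
Step 2: silt = 100 - sand - clay
Step 3: silt = 100 - 11 - 27
Step 4: silt = 62%

62


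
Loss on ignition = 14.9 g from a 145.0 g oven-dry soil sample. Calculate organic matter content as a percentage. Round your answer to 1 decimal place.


Step 1: OM% = 100 * LOI / sample mass
Step 2: OM = 100 * 14.9 / 145.0
Step 3: OM = 10.3%

10.3


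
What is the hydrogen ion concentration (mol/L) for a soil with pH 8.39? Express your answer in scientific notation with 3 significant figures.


Step 1: [H+] = 10^(-pH)
Step 2: [H+] = 10^(-8.39)
Step 3: [H+] = 4.07e-09 mol/L

4.07e-09


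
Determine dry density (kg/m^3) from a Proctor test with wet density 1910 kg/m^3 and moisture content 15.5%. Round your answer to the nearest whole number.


Step 1: Dry density = wet density / (1 + w/100)
Step 2: Dry density = 1910 / (1 + 15.5/100)
Step 3: Dry density = 1910 / 1.155
Step 4: Dry density = 1654 kg/m^3

1654


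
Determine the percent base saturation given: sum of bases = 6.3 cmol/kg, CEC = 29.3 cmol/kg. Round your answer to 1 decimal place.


Step 1: BS = 100 * (sum of bases) / CEC
Step 2: BS = 100 * 6.3 / 29.3
Step 3: BS = 21.5%

21.5


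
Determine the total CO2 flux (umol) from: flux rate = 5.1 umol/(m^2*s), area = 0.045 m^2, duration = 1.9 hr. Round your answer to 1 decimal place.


Step 1: Convert time to seconds: 1.9 hr * 3600 = 6840.0 s
Step 2: Total = flux * area * time_s
Step 3: Total = 5.1 * 0.045 * 6840.0
Step 4: Total = 1569.8 umol

1569.8


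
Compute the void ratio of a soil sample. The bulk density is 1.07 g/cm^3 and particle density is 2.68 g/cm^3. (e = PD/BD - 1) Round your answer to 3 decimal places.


Step 1: e = PD / BD - 1
Step 2: e = 2.68 / 1.07 - 1
Step 3: e = 2.50467 - 1
Step 4: e = 1.505

1.505


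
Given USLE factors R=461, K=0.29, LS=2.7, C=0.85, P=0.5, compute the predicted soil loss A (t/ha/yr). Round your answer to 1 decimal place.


Step 1: A = R * K * LS * C * P
Step 2: R * K = 461 * 0.29 = 133.69
Step 3: (R*K) * LS = 133.69 * 2.7 = 360.963
Step 4: * C * P = 360.963 * 0.85 * 0.5 = 153.4
Step 5: A = 153.4 t/(ha*yr)

153.4


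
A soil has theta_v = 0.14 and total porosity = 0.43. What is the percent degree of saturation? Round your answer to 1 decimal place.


Step 1: S = 100 * theta_v / n
Step 2: S = 100 * 0.14 / 0.43
Step 3: S = 32.6%

32.6


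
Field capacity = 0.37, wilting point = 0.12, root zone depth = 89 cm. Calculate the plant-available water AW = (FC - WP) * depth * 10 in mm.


Step 1: Available water = (FC - WP) * depth * 10
Step 2: AW = (0.37 - 0.12) * 89 * 10
Step 3: AW = 0.25 * 89 * 10
Step 4: AW = 222.5 mm

222.5


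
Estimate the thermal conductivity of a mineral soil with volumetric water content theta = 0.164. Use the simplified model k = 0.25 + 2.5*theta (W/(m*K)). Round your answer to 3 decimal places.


Step 1: k = 0.25 + 2.5 * theta
Step 2: k = 0.25 + 2.5 * 0.164
Step 3: k = 0.25 + 0.41
Step 4: k = 0.66 W/(m*K)

0.66


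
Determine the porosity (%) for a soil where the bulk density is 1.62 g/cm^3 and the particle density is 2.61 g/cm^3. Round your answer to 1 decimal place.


Step 1: Formula: n = 100 * (1 - BD / PD)
Step 2: n = 100 * (1 - 1.62 / 2.61)
Step 3: n = 100 * (1 - 0.62069)
Step 4: n = 37.9%

37.9


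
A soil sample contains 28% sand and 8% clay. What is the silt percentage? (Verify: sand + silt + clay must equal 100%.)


Step 1: sand + silt + clay = 100%
Step 2: silt = 100 - sand - clay
Step 3: silt = 100 - 28 - 8
Step 4: silt = 64%

64


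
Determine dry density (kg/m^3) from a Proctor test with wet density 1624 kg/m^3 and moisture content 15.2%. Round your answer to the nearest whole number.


Step 1: Dry density = wet density / (1 + w/100)
Step 2: Dry density = 1624 / (1 + 15.2/100)
Step 3: Dry density = 1624 / 1.152
Step 4: Dry density = 1410 kg/m^3

1410


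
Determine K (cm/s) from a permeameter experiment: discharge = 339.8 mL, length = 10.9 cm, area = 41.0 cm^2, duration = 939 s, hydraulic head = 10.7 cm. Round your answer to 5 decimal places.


Step 1: K = Q * L / (A * t * h)
Step 2: Numerator = 339.8 * 10.9 = 3703.82
Step 3: Denominator = 41.0 * 939 * 10.7 = 411939.3
Step 4: K = 3703.82 / 411939.3 = 0.00899 cm/s

0.00899


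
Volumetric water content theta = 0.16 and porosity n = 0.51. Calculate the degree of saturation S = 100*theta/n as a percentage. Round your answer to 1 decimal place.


Step 1: S = 100 * theta_v / n
Step 2: S = 100 * 0.16 / 0.51
Step 3: S = 31.4%

31.4


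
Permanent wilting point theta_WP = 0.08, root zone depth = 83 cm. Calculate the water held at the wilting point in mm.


Step 1: Water (mm) = theta_WP * depth * 10
Step 2: Water = 0.08 * 83 * 10
Step 3: Water = 66.4 mm

66.4


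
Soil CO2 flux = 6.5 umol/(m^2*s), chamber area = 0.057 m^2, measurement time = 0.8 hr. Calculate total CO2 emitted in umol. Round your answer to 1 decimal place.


Step 1: Convert time to seconds: 0.8 hr * 3600 = 2880.0 s
Step 2: Total = flux * area * time_s
Step 3: Total = 6.5 * 0.057 * 2880.0
Step 4: Total = 1067.0 umol

1067.0


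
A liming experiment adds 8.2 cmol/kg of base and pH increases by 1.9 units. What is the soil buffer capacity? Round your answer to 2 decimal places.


Step 1: BC = change in base / change in pH
Step 2: BC = 8.2 / 1.9
Step 3: BC = 4.32 cmol/(kg*pH unit)

4.32


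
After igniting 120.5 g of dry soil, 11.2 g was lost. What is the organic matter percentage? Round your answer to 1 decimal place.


Step 1: OM% = 100 * LOI / sample mass
Step 2: OM = 100 * 11.2 / 120.5
Step 3: OM = 9.3%

9.3


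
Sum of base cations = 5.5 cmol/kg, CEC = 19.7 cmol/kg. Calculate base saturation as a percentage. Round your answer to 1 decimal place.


Step 1: BS = 100 * (sum of bases) / CEC
Step 2: BS = 100 * 5.5 / 19.7
Step 3: BS = 27.9%

27.9


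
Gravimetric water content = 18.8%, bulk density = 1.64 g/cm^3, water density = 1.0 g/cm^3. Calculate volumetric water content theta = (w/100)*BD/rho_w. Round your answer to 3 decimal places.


Step 1: theta = (w / 100) * BD / rho_w
Step 2: theta = (18.8 / 100) * 1.64 / 1.0
Step 3: theta = 0.188 * 1.64
Step 4: theta = 0.308

0.308
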